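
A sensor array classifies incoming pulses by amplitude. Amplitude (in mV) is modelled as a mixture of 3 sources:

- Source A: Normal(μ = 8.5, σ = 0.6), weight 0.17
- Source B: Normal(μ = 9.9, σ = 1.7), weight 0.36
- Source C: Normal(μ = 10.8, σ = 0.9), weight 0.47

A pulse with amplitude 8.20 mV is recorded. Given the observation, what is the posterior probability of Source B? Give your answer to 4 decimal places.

0.3323

Posterior ∝ prior × likelihood, so P(k | x) ∝ w_k f_k(x); normalise over all components.
Normal densities:
  L_A = (1/(0.6·√(2π)))·exp(−(8.20−8.5)²/(2·0.6²)) = 0.664904·exp(-0.12500) = 0.586776
  L_B = (1/(1.7·√(2π)))·exp(−(8.20−9.9)²/(2·1.7²)) = 0.234672·exp(-0.50000) = 0.142336
  L_C = (1/(0.9·√(2π)))·exp(−(8.20−10.8)²/(2·0.9²)) = 0.443269·exp(-4.17284) = 0.00683009
Weight by the priors:
  w_A·L_A = 0.17 × 0.586776 = 0.0997518
  w_B·L_B = 0.36 × 0.142336 = 0.0512409
  w_C·L_C = 0.47 × 0.00683009 = 0.00321014
Sum: 0.0997518 + 0.0512409 + 0.00321014 = 0.154203
P(Source B | 8.20 mV) ≈ 0.3323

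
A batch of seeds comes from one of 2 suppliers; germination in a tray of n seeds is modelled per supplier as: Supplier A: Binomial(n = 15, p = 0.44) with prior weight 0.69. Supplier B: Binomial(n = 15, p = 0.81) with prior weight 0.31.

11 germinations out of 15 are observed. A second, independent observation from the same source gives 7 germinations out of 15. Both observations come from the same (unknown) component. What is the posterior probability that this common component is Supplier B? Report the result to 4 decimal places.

0.0581

The responsibility of component k is w_k f_k(x) divided by Σ_j w_j f_j(x).
Since both observations come from the same component, the likelihood for component k is f_k(x₁)·f_k(x₂).
  p_A = [0.0160644] × [0.198711] = 0.00319217
  p_B = [0.175179] × [0.00250019] = 0.00043798
Unnormalised posteriors:
  w_A·p_A = 0.69 × 0.00319217 = 0.0022026
  w_B·p_B = 0.31 × 0.00043798 = 0.000135774
Denominator: 0.0022026 + 0.000135774 = 0.00233837
P(Supplier B | x₁,x₂) ≈ 0.0581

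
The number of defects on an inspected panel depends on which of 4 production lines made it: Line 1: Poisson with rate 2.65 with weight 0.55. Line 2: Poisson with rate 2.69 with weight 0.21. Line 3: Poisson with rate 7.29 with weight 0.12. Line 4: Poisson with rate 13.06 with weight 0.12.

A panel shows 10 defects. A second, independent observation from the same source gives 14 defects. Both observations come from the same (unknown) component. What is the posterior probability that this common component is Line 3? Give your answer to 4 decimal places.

P(component k | x) = π_k·f_k(x) / marginal(x), where marginal(x) = Σ_j π_j·f_j(x).
Since both observations come from the same component, the likelihood for component k is f_k(x₁)·f_k(x₂).
  p_1 = [e^(−2.65)·2.65^10/10! = 0.000332518] × [6.8258e-07] = 2.2697e-10
  p_2 = [e^(−2.69)·2.69^10/10! = 0.000371114] × [8.08856e-07] = 3.00178e-10
  p_3 = [e^(−7.29)·7.29^10/10! = 0.0797087] × [0.00937066] = 0.000746923
  p_4 = [e^(−13.06)·13.06^10/10! = 0.0846804] × [0.102544] = 0.00868346
Unnormalised posteriors:
  π_1·p_1 = 0.55 × 2.2697e-10 = 1.24834e-10
  π_2·p_2 = 0.21 × 3.00178e-10 = 6.30374e-11
  π_3·p_3 = 0.12 × 0.000746923 = 8.96307e-05
  π_4·p_4 = 0.12 × 0.00868346 = 0.00104202
Marginal: 1.24834e-10 + 6.30374e-11 + 8.96307e-05 + 0.00104202 = 0.00113165
P(Line 3 | x₁,x₂) = 8.96307e-05 / 0.00113165 ≈ 0.0792

0.0792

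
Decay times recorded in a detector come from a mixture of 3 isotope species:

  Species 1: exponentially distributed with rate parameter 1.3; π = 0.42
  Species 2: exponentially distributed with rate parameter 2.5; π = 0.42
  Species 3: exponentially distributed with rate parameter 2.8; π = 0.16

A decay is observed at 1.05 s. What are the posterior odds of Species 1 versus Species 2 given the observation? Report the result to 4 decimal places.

1.8332

Only the two components matter; the odds are (π_i f_i(x)) / (π_j f_j(x)).
Component likelihoods at x = 1.05 s:
  f_1 = 0.331995
  f_2 = 0.181099
  f_3 = 0.148024
0.139438 / 0.0760617 ≈ 1.8332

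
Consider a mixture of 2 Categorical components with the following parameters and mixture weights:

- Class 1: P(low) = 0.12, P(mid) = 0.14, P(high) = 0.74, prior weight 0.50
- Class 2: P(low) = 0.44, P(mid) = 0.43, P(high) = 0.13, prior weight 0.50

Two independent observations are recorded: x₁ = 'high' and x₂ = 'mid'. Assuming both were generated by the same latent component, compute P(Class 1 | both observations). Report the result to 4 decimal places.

By Bayes' theorem, P(k | x) = π_k f_k(x) / Σ_j π_j f_j(x).
Since both observations come from the same component, the likelihood for component k is f_k(x₁)·f_k(x₂).
  L_1 = [0.74] × [0.14] = 0.1036
  L_2 = [0.13] × [0.43] = 0.0559
Weight by the priors:
  π_1·L_1 = 0.50 × 0.1036 = 0.0518
  π_2·L_2 = 0.50 × 0.0559 = 0.02795
Marginal: 0.0518 + 0.02795 = 0.07975
Responsibility of Class 1: 0.0518 / 0.07975 ≈ 0.6495

0.6495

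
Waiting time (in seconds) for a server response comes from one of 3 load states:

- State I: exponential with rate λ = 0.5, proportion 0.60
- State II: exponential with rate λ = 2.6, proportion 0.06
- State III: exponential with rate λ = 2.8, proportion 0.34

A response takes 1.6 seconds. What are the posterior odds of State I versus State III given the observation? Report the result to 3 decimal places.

The posterior odds equal the prior odds times the likelihood ratio: (π_i/π_j)·(f_i(x)/f_j(x)).
Evaluate each component's likelihood at the observed value:
  p_I = 0.5·e^(−0.5·1.6) = 0.5·e^(−0.8000) = 0.224664
  p_II = 2.6·e^(−2.6·1.6) = 2.6·e^(−4.1600) = 0.0405797
  p_III = 2.8·e^(−2.8·1.6) = 2.8·e^(−4.4800) = 0.0317336
Posterior odds = (π_I·p_I) / (π_III·p_III) = (0.60·0.224664) / (0.34·0.0317336) = 0.134799 / 0.0107894 ≈ 12.494

12.494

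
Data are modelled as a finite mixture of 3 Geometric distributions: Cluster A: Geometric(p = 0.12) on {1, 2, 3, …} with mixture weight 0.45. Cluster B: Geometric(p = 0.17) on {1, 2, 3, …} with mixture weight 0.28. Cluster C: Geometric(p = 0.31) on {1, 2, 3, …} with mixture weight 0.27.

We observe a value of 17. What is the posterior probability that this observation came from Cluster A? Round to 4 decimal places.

Apply Bayes' rule: the posterior for each component is proportional to its prior times its likelihood at x.
Evaluate each component's likelihood at the observed value:
  L_A = 0.12·(1−0.12)^16 = 0.12·0.129337 = 0.0155204
  L_B = 0.17·(1−0.17)^16 = 0.17·0.0507282 = 0.00862379
  L_C = 0.31·(1−0.31)^16 = 0.31·0.00263989 = 0.000818365
Multiply by the mixture weights:
  π_A·L_A = 0.45 × 0.0155204 = 0.0069842
  π_B·L_B = 0.28 × 0.00862379 = 0.00241466
  π_C·L_C = 0.27 × 0.000818365 = 0.000220959
Marginal: 0.0069842 + 0.00241466 + 0.000220959 = 0.00961982
P(Cluster A | 17) ≈ 0.7260

0.7260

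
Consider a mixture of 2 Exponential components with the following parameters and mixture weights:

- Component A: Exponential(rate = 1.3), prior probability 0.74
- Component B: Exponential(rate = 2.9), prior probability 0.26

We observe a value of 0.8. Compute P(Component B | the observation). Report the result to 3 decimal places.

The responsibility of component k is π_k f_k(x) divided by Σ_j π_j f_j(x).
Exponential densities:
  p_A = 0.459491
  p_B = 0.284993
Multiply by the mixture weights:
  π_A·p_A = 0.74 × 0.459491 = 0.340023
  π_B·p_B = 0.26 × 0.284993 = 0.0740983
Marginal: 0.340023 + 0.0740983 = 0.414122
P(Component B | the observation) = 0.0740983 / 0.414122 ≈ 0.179

0.179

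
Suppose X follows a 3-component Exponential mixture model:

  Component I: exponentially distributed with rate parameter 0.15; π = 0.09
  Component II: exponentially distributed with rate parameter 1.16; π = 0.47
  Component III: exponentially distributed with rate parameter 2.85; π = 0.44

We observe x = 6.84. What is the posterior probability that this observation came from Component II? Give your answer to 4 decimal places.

0.0388

P(component k | x) = π_k·f_k(x) / marginal(x), where marginal(x) = Σ_j π_j·f_j(x).
Exponential densities:
  p_I = 0.0537657
  p_II = 0.00041552
  p_III = 9.74335e-09
Unnormalised posteriors:
  π_I·p_I = 0.09 × 0.0537657 = 0.00483891
  π_II·p_II = 0.47 × 0.00041552 = 0.000195294
  π_III·p_III = 0.44 × 9.74335e-09 = 4.28707e-09
Denominator: 0.00483891 + 0.000195294 + 4.28707e-09 = 0.00503421
P(Component II | data) ≈ 0.0388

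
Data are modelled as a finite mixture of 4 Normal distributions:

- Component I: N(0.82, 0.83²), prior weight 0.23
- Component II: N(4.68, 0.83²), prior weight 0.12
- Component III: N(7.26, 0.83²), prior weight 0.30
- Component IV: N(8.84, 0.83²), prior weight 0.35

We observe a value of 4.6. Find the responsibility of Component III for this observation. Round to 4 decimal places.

0.0146

By Bayes' theorem, P(k | x) = π_k f_k(x) / Σ_j π_j f_j(x).
Evaluate each component's likelihood at the observed value:
  f_I = (1/(0.83·√(2π)))·exp(−(4.6−0.82)²/(2·0.83²)) = 0.480653·exp(-10.37045) = 1.50662e-05
  f_II = (1/(0.83·√(2π)))·exp(−(4.6−4.68)²/(2·0.83²)) = 0.480653·exp(-0.00465) = 0.478426
  f_III = (1/(0.83·√(2π)))·exp(−(4.6−7.26)²/(2·0.83²)) = 0.480653·exp(-5.13543) = 0.00282841
  f_IV = (1/(0.83·√(2π)))·exp(−(4.6−8.84)²/(2·0.83²)) = 0.480653·exp(-13.04805) = 1.03547e-06
Weight by the priors:
  π_I·f_I = 0.23 × 1.50662e-05 = 3.46523e-06
  π_II·f_II = 0.12 × 0.478426 = 0.0574111
  π_III·f_III = 0.30 × 0.00282841 = 0.000848522
  π_IV·f_IV = 0.35 × 1.03547e-06 = 3.62414e-07
Evidence: 3.46523e-06 + 0.0574111 + 0.000848522 + 3.62414e-07 = 0.0582635
Responsibility of Component III: 0.000848522 / 0.0582635 ≈ 0.0146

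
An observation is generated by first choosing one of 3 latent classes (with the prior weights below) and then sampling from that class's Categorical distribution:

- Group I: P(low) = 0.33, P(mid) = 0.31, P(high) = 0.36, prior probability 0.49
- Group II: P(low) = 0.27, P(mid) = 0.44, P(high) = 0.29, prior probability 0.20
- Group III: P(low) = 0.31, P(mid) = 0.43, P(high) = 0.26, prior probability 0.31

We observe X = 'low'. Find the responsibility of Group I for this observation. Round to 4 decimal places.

Posterior ∝ prior × likelihood, so P(k | x) ∝ π_k f_k(x); normalise over all components.
Component likelihoods at x = 'low':
  p_I = 0.33
  p_II = 0.27
  p_III = 0.31
Weight by the priors:
  π_I·p_I = 0.49 × 0.33 = 0.1617
  π_II·p_II = 0.20 × 0.27 = 0.054
  π_III·p_III = 0.31 × 0.31 = 0.0961
Denominator: 0.1617 + 0.054 + 0.0961 = 0.3118
Responsibility of Group I: 0.1617 / 0.3118 ≈ 0.5186

0.5186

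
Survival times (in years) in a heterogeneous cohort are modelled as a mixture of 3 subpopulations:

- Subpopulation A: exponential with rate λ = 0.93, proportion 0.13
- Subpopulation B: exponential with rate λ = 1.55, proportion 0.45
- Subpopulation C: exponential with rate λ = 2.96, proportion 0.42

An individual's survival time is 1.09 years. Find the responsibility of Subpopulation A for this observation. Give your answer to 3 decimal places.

0.198

The responsibility of component k is P(Z=k) f_k(x) divided by Σ_j P(Z=j) f_j(x).
Component likelihoods at x = 1.09 years:
  p_A = 0.337473
  p_B = 0.286148
  p_C = 0.117512
Unnormalised posteriors:
  P(Z=A)·p_A = 0.13 × 0.337473 = 0.0438714
  P(Z=B)·p_B = 0.45 × 0.286148 = 0.128767
  P(Z=C)·p_C = 0.42 × 0.117512 = 0.0493552
Denominator: 0.0438714 + 0.128767 + 0.0493552 = 0.221993
So the posterior for Subpopulation A is 0.0438714 / 0.221993 ≈ 0.198.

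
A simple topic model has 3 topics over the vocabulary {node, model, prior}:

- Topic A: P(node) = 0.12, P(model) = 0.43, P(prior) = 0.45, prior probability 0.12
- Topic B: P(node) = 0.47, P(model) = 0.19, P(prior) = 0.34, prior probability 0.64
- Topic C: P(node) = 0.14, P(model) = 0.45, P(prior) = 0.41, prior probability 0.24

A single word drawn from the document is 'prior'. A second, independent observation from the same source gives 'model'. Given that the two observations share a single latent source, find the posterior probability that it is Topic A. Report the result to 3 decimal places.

0.213

By Bayes' theorem, P(k | x) = w_k f_k(x) / Σ_j w_j f_j(x).
Since both observations come from the same component, the likelihood for component k is f_k(x₁)·f_k(x₂).
  p_A = [P(prior | comp) = 0.45] × [0.43] = 0.1935
  p_B = [P(prior | comp) = 0.34] × [0.19] = 0.0646
  p_C = [P(prior | comp) = 0.41] × [0.45] = 0.1845
Multiply by the mixture weights:
  w_A·p_A = 0.12 × 0.1935 = 0.02322
  w_B·p_B = 0.64 × 0.0646 = 0.041344
  w_C·p_C = 0.24 × 0.1845 = 0.04428
Sum: 0.02322 + 0.041344 + 0.04428 = 0.108844
P(Topic A | x₁,x₂) ≈ 0.213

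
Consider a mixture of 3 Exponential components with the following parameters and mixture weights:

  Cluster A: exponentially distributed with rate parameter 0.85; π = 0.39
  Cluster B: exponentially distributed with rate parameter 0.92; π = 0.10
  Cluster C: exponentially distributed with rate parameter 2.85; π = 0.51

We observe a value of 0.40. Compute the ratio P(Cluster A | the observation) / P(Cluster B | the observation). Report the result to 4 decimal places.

3.7056

The posterior odds equal the prior odds times the likelihood ratio: (π_i/π_j)·(f_i(x)/f_j(x)).
Exponential densities:
  L_A = 0.605005
  L_B = 0.636748
  L_C = 0.911484
Odds = (0.39/0.10) × (0.605005/0.636748) = 3.9 × 0.950148 ≈ 3.7056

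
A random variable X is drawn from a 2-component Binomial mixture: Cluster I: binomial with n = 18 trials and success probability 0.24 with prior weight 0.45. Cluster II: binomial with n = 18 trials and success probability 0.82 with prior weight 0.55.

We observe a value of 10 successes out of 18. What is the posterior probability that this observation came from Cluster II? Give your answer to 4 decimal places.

0.7240

Posterior ∝ prior × likelihood, so P(k | x) ∝ P(Z=k) f_k(x); normalise over all components.
Evaluate each component's likelihood at the observed value:
  L_I = C(18,10)·0.24^10·0.76^8 = 43758·6.34034e-07·0.111303 = 0.00308801
  L_II = C(18,10)·0.82^10·0.18^8 = 43758·0.137448·1.102e-06 = 0.0066279
Multiply by the mixture weights:
  P(Z=I)·L_I = 0.45 × 0.00308801 = 0.0013896
  P(Z=II)·L_II = 0.55 × 0.0066279 = 0.00364535
Evidence: 0.0013896 + 0.00364535 = 0.00503495
Responsibility of Cluster II: 0.00364535 / 0.00503495 ≈ 0.7240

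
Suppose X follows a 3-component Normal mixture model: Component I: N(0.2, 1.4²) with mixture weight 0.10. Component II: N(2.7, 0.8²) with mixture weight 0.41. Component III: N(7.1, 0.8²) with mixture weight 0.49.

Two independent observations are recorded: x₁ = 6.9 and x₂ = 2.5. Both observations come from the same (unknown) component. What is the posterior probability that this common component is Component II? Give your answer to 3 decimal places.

Posterior ∝ prior × likelihood, so P(k | x) ∝ π_k f_k(x); normalise over all components.
Since both observations come from the same component, the likelihood for component k is f_k(x₁)·f_k(x₂).
  L_I = [(1/(1.4·√(2π)))·exp(−(6.9−0.2)²/(2·1.4²)) = 0.284959·exp(-11.45153) = 3.03002e-06] × [0.0739105] = 2.2395e-07
  L_II = [(1/(0.8·√(2π)))·exp(−(6.9−2.7)²/(2·0.8²)) = 0.498678·exp(-13.78125) = 5.16059e-07] × [0.483335] = 2.49429e-07
  L_III = [(1/(0.8·√(2π)))·exp(−(6.9−7.1)²/(2·0.8²)) = 0.498678·exp(-0.03125) = 0.483335] × [3.29905e-08] = 1.59455e-08
Multiply by the mixture weights:
  π_I·L_I = 0.10 × 2.2395e-07 = 2.2395e-08
  π_II·L_II = 0.41 × 2.49429e-07 = 1.02266e-07
  π_III·L_III = 0.49 × 1.59455e-08 = 7.81329e-09
Denominator: 2.2395e-08 + 1.02266e-07 + 7.81329e-09 = 1.32474e-07
So the posterior for Component II is 1.02266e-07 / 1.32474e-07 ≈ 0.772.

0.772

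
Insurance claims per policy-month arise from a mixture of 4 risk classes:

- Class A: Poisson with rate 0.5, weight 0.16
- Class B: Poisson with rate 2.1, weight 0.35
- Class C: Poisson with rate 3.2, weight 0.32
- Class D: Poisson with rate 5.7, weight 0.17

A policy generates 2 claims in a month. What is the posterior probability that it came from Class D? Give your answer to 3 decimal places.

Posterior ∝ prior × likelihood, so P(k | x) ∝ P(Z=k) f_k(x); normalise over all components.
Evaluate each component's likelihood at the observed value:
  f_A = e^(−0.5)·0.5^2/2! = 0.0758163
  f_B = e^(−2.1)·2.1^2/2! = 0.270016
  f_C = e^(−3.2)·3.2^2/2! = 0.208702
  f_D = e^(−5.7)·5.7^2/2! = 0.0543552
Multiply by the mixture weights:
  P(Z=A)·f_A = 0.16 × 0.0758163 = 0.0121306
  P(Z=B)·f_B = 0.35 × 0.270016 = 0.0945057
  P(Z=C)·f_C = 0.32 × 0.208702 = 0.0667848
  P(Z=D)·f_D = 0.17 × 0.0543552 = 0.00924039
Marginal: 0.0121306 + 0.0945057 + 0.0667848 + 0.00924039 = 0.182662
P(Class D | x) = 0.00924039 / 0.182662 ≈ 0.051

0.051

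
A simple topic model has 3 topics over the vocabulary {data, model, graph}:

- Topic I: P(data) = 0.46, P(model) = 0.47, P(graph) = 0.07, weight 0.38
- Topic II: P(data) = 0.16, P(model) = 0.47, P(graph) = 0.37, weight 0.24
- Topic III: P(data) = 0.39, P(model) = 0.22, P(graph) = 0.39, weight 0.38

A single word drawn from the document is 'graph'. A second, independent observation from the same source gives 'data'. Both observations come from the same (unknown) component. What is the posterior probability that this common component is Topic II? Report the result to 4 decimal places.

0.1687

Posterior ∝ prior × likelihood, so P(k | x) ∝ π_k f_k(x); normalise over all components.
Since both observations come from the same component, the likelihood for component k is f_k(x₁)·f_k(x₂).
  f_I = [P(graph | comp) = 0.07] × [0.46] = 0.0322
  f_II = [P(graph | comp) = 0.37] × [0.16] = 0.0592
  f_III = [P(graph | comp) = 0.39] × [0.39] = 0.1521
Unnormalised posteriors:
  π_I·f_I = 0.38 × 0.0322 = 0.012236
  π_II·f_II = 0.24 × 0.0592 = 0.014208
  π_III·f_III = 0.38 × 0.1521 = 0.057798
Marginal: 0.012236 + 0.014208 + 0.057798 = 0.084242
P(Topic II | data) ≈ 0.1687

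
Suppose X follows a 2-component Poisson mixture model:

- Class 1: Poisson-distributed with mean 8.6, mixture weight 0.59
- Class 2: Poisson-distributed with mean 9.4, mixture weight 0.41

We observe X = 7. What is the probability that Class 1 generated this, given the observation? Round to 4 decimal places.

P(component k | x) = w_k·f_k(x) / marginal(x), where marginal(x) = Σ_j w_j·f_j(x).
Poisson probabilities:
  p_1 = e^(−8.6)·8.6^7/7! = 0.127094
  p_2 = e^(−9.4)·9.4^7/7! = 0.106438
Weight by the priors:
  w_1·p_1 = 0.59 × 0.127094 = 0.0749856
  w_2·p_2 = 0.41 × 0.106438 = 0.0436395
Evidence: 0.0749856 + 0.0436395 = 0.118625
P(Class 1 | x) ≈ 0.6321

0.6321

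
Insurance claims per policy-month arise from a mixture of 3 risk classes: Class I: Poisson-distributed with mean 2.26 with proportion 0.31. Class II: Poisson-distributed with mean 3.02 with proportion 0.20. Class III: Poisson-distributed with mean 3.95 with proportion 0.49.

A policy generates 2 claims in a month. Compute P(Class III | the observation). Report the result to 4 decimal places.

Apply Bayes' rule: the posterior for each component is proportional to its prior times its likelihood at x.
Component likelihoods at x = 2 claims:
  L_I = e^(−2.26)·2.26^2/2! = 0.26649
  L_II = e^(−3.02)·3.02^2/2! = 0.222543
  L_III = e^(−3.95)·3.95^2/2! = 0.150211
Unnormalised posteriors:
  π_I·L_I = 0.31 × 0.26649 = 0.082612
  π_II·L_II = 0.20 × 0.222543 = 0.0445087
  π_III·L_III = 0.49 × 0.150211 = 0.0736033
Normaliser: 0.082612 + 0.0445087 + 0.0736033 = 0.200724
P(Class III | data) = 0.0736033 / 0.200724 ≈ 0.3667

0.3667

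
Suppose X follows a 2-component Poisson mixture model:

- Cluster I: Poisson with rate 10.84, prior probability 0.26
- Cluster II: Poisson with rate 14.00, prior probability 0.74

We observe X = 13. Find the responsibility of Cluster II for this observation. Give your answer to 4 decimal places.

0.7706

The responsibility of component k is P(Z=k) f_k(x) divided by Σ_j P(Z=j) f_j(x).
Poisson probabilities:
  f_I = 0.0898149
  f_II = 0.105989
Unnormalised posteriors:
  P(Z=I)·f_I = 0.26 × 0.0898149 = 0.0233519
  P(Z=II)·f_II = 0.74 × 0.105989 = 0.078432
Sum: 0.0233519 + 0.078432 = 0.101784
Responsibility of Cluster II: 0.078432 / 0.101784 ≈ 0.7706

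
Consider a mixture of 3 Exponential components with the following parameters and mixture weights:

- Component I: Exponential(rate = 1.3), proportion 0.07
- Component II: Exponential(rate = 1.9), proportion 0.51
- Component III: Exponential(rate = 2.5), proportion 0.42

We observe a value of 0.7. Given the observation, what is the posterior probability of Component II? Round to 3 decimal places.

Apply Bayes' rule: the posterior for each component is proportional to its prior times its likelihood at x.
Component likelihoods at x = 0.7:
  L_I = 1.3·e^(−1.3·0.7) = 1.3·e^(−0.9100) = 0.523281
  L_II = 1.9·e^(−1.9·0.7) = 1.9·e^(−1.3300) = 0.502507
  L_III = 2.5·e^(−2.5·0.7) = 2.5·e^(−1.7500) = 0.434435
Prior × likelihood for each component:
  π_I·L_I = 0.07 × 0.523281 = 0.0366297
  π_II·L_II = 0.51 × 0.502507 = 0.256278
  π_III·L_III = 0.42 × 0.434435 = 0.182463
Denominator: 0.0366297 + 0.256278 + 0.182463 = 0.475371
Responsibility of Component II: 0.256278 / 0.475371 ≈ 0.539

0.539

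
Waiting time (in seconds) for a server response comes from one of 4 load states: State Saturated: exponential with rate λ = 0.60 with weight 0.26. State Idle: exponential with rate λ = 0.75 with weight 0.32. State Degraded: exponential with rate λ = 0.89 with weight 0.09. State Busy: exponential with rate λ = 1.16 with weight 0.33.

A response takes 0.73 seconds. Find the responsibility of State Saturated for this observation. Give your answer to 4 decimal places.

0.2260

The responsibility of component k is π_k f_k(x) divided by Σ_j π_j f_j(x).
Component likelihoods at x = 0.73 seconds:
  f_Saturated = 0.60·e^(−0.60·0.73) = 0.60·e^(−0.4380) = 0.387195
  f_Idle = 0.75·e^(−0.75·0.73) = 0.75·e^(−0.5475) = 0.433795
  f_Degraded = 0.89·e^(−0.89·0.73) = 0.89·e^(−0.6497) = 0.46476
  f_Busy = 1.16·e^(−1.16·0.73) = 1.16·e^(−0.8468) = 0.49739
Unnormalised posteriors:
  π_Saturated·f_Saturated = 0.26 × 0.387195 = 0.100671
  π_Idle·f_Idle = 0.32 × 0.433795 = 0.138815
  π_Degraded·f_Degraded = 0.09 × 0.46476 = 0.0418284
  π_Busy·f_Busy = 0.33 × 0.49739 = 0.164139
Sum: 0.100671 + 0.138815 + 0.0418284 + 0.164139 = 0.445453
P(State Saturated | data) ≈ 0.2260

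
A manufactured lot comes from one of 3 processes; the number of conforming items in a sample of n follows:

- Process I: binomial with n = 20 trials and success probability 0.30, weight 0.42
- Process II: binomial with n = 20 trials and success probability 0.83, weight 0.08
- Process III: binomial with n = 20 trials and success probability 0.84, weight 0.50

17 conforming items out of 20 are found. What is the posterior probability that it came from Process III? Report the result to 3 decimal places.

Posterior ∝ prior × likelihood, so P(k | x) ∝ w_k f_k(x); normalise over all components.
Component likelihoods at x = 17 conforming items out of 20:
  p_I = C(20,17)·0.30^17·0.70^3 = 1140·1.2914e-09·0.343 = 5.04964e-07
  p_II = C(20,17)·0.83^17·0.17^3 = 1140·0.0421044·0.004913 = 0.235819
  p_III = C(20,17)·0.84^17·0.16^3 = 1140·0.0516117·0.004096 = 0.240998
Prior × likelihood for each component:
  w_I·p_I = 0.42 × 5.04964e-07 = 2.12085e-07
  w_II·p_II = 0.08 × 0.235819 = 0.0188655
  w_III·p_III = 0.50 × 0.240998 = 0.120499
Denominator: 2.12085e-07 + 0.0188655 + 0.120499 = 0.139365
P(Process III | x) ≈ 0.865

0.865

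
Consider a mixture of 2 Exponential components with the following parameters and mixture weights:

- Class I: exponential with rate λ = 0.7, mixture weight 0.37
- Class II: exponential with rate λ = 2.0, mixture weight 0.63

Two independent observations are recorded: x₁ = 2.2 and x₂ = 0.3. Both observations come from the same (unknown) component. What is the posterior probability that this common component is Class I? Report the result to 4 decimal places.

By Bayes' theorem, P(k | x) = P(Z=k) f_k(x) / Σ_j P(Z=j) f_j(x).
Since both observations come from the same component, the likelihood for component k is f_k(x₁)·f_k(x₂).
  f_I = [0.7·e^(−0.7·2.2) = 0.7·e^(−1.5400) = 0.150067] × [0.567409] = 0.0851492
  f_II = [2.0·e^(−2.0·2.2) = 2.0·e^(−4.4000) = 0.0245547] × [1.09762] = 0.0269518
Prior × likelihood for each component:
  P(Z=I)·f_I = 0.37 × 0.0851492 = 0.0315052
  P(Z=II)·f_II = 0.63 × 0.0269518 = 0.0169796
Normaliser: 0.0315052 + 0.0169796 = 0.0484848
P(Class I | x) ≈ 0.6498

0.6498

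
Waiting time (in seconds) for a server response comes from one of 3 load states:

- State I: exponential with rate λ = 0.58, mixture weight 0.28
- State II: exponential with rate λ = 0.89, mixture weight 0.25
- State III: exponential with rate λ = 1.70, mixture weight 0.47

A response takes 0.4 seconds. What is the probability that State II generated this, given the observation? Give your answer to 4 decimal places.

The responsibility of component k is w_k f_k(x) divided by Σ_j w_j f_j(x).
Exponential densities:
  L_I = 0.58·e^(−0.58·0.4) = 0.58·e^(−0.2320) = 0.459909
  L_II = 0.89·e^(−0.89·0.4) = 0.89·e^(−0.3560) = 0.623421
  L_III = 1.70·e^(−1.70·0.4) = 1.70·e^(−0.6800) = 0.861249
Unnormalised posteriors:
  w_I·L_I = 0.28 × 0.459909 = 0.128774
  w_II·L_II = 0.25 × 0.623421 = 0.155855
  w_III·L_III = 0.47 × 0.861249 = 0.404787
Sum: 0.128774 + 0.155855 + 0.404787 = 0.689417
P(State II | data) = 0.155855 / 0.689417 ≈ 0.2261

0.2261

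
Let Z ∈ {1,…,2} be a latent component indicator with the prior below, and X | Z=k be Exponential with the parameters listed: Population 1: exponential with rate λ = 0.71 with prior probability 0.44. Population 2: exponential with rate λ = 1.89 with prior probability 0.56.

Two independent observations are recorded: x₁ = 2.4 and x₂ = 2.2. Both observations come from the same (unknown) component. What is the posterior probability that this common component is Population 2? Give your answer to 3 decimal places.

Posterior ∝ prior × likelihood, so P(k | x) ∝ π_k f_k(x); normalise over all components.
Since both observations come from the same component, the likelihood for component k is f_k(x₁)·f_k(x₂).
  f_1 = [0.71·e^(−0.71·2.4) = 0.71·e^(−1.7040) = 0.129188] × [0.148899] = 0.0192358
  f_2 = [1.89·e^(−1.89·2.4) = 1.89·e^(−4.5360) = 0.0202536] × [0.0295573] = 0.000598642
Unnormalised posteriors:
  π_1·f_1 = 0.44 × 0.0192358 = 0.00846376
  π_2·f_2 = 0.56 × 0.000598642 = 0.00033524
Marginal: 0.00846376 + 0.00033524 = 0.008799
P(Population 2 | x) ≈ 0.038

0.038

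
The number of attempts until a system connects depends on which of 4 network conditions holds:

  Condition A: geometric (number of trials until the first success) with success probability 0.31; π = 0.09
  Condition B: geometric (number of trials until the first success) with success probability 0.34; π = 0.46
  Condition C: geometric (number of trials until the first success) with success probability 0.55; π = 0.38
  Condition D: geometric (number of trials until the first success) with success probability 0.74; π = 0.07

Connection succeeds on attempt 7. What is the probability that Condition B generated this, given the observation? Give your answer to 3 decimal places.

The responsibility of component k is π_k f_k(x) divided by Σ_j π_j f_j(x).
Component likelihoods at x = 7:
  L_A = 0.0334546
  L_B = 0.0281023
  L_C = 0.00456707
  L_D = 0.000228598
Weight by the priors:
  π_A·L_A = 0.09 × 0.0334546 = 0.00301092
  π_B·L_B = 0.46 × 0.0281023 = 0.0129271
  π_C·L_C = 0.38 × 0.00456707 = 0.00173549
  π_D·L_D = 0.07 × 0.000228598 = 1.60018e-05
Evidence: 0.00301092 + 0.0129271 + 0.00173549 + 1.60018e-05 = 0.0176895
So the posterior for Condition B is 0.0129271 / 0.0176895 ≈ 0.731.

0.731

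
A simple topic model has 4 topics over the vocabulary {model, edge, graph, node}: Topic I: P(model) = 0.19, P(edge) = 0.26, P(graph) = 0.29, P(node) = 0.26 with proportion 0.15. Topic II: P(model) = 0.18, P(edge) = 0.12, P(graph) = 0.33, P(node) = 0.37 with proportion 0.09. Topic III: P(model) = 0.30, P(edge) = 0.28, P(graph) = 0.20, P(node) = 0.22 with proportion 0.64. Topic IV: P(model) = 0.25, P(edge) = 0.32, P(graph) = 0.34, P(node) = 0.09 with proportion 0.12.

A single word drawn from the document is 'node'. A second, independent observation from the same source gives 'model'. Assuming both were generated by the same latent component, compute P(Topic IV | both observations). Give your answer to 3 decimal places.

The responsibility of component k is w_k f_k(x) divided by Σ_j w_j f_j(x).
Since both observations come from the same component, the likelihood for component k is f_k(x₁)·f_k(x₂).
  f_I = [0.26] × [0.19] = 0.0494
  f_II = [0.37] × [0.18] = 0.0666
  f_III = [0.22] × [0.3] = 0.066
  f_IV = [0.09] × [0.25] = 0.0225
Weight by the priors:
  w_I·f_I = 0.15 × 0.0494 = 0.00741
  w_II·f_II = 0.09 × 0.0666 = 0.005994
  w_III·f_III = 0.64 × 0.066 = 0.04224
  w_IV·f_IV = 0.12 × 0.0225 = 0.0027
Evidence: 0.00741 + 0.005994 + 0.04224 + 0.0027 = 0.058344
P(Topic IV | x) = 0.0027 / 0.058344 ≈ 0.046

0.046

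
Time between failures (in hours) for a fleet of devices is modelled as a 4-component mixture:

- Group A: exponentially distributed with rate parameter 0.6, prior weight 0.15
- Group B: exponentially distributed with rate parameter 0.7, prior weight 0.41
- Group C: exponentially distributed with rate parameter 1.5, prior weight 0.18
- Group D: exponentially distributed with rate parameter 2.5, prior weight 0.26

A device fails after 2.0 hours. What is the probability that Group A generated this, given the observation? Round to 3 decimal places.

Apply Bayes' rule: the posterior for each component is proportional to its prior times its likelihood at x.
Exponential densities:
  f_A = 0.180717
  f_B = 0.172618
  f_C = 0.0746806
  f_D = 0.0168449
Weight by the priors:
  P(Z=A)·f_A = 0.15 × 0.180717 = 0.0271075
  P(Z=B)·f_B = 0.41 × 0.172618 = 0.0707733
  P(Z=C)·f_C = 0.18 × 0.0746806 = 0.0134425
  P(Z=D)·f_D = 0.26 × 0.0168449 = 0.00437967
Marginal: 0.0271075 + 0.0707733 + 0.0134425 + 0.00437967 = 0.115703
So the posterior for Group A is 0.0271075 / 0.115703 ≈ 0.234.

0.234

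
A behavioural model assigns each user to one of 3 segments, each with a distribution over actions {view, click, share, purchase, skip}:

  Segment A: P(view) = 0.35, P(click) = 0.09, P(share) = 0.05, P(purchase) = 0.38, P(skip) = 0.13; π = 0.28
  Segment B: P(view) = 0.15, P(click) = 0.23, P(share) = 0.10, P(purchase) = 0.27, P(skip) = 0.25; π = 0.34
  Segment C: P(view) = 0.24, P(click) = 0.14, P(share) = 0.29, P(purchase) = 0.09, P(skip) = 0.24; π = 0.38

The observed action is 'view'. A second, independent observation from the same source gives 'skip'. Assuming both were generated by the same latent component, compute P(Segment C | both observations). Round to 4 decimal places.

The responsibility of component k is π_k f_k(x) divided by Σ_j π_j f_j(x).
Since both observations come from the same component, the likelihood for component k is f_k(x₁)·f_k(x₂).
  L_A = [0.35] × [0.13] = 0.0455
  L_B = [0.15] × [0.25] = 0.0375
  L_C = [0.24] × [0.24] = 0.0576
Weight by the priors:
  π_A·L_A = 0.28 × 0.0455 = 0.01274
  π_B·L_B = 0.34 × 0.0375 = 0.01275
  π_C·L_C = 0.38 × 0.0576 = 0.021888
Normaliser: 0.01274 + 0.01275 + 0.021888 = 0.047378
So the posterior for Segment C is 0.021888 / 0.047378 ≈ 0.4620.

0.4620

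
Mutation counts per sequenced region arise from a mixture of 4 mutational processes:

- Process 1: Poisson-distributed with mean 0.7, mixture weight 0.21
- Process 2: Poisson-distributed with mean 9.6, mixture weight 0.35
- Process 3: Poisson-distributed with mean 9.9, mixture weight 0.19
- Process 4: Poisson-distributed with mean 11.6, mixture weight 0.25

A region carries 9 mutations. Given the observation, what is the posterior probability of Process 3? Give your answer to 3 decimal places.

0.257

The responsibility of component k is π_k f_k(x) divided by Σ_j π_j f_j(x).
Component likelihoods at x = 9 mutations:
  p_1 = 5.52221e-08
  p_2 = 0.129256
  p_3 = 0.12631
  p_4 = 0.0960601
Unnormalised posteriors:
  π_1·p_1 = 0.21 × 5.52221e-08 = 1.15966e-08
  π_2·p_2 = 0.35 × 0.129256 = 0.0452396
  π_3·p_3 = 0.19 × 0.12631 = 0.0239989
  π_4·p_4 = 0.25 × 0.0960601 = 0.024015
Marginal: 1.15966e-08 + 0.0452396 + 0.0239989 + 0.024015 = 0.0932536
So the posterior for Process 3 is 0.0239989 / 0.0932536 ≈ 0.257.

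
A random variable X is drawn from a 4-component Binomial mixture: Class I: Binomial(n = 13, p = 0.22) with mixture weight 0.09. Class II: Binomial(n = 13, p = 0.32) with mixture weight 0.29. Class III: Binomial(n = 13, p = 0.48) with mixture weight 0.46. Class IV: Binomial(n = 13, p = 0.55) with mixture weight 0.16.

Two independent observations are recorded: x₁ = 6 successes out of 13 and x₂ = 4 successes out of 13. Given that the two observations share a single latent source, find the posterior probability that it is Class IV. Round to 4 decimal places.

By Bayes' theorem, P(k | x) = P(Z=k) f_k(x) / Σ_j P(Z=j) f_j(x).
Since both observations come from the same component, the likelihood for component k is f_k(x₁)·f_k(x₂).
  L_I = [C(13,6)·0.22^6·0.78^7 = 1716·0.00011338·0.175656 = 0.0341756] × [0.178998] = 0.00611736
  L_II = [C(13,6)·0.32^6·0.68^7 = 1716·0.00107374·0.0672299 = 0.123874] × [0.23307] = 0.0288713
  L_III = [C(13,6)·0.48^6·0.52^7 = 1716·0.0122306·0.0102807 = 0.215769] × [0.105512] = 0.0227661
  L_IV = [C(13,6)·0.55^6·0.45^7 = 1716·0.0276806·0.00373669 = 0.177493] × [0.0495073] = 0.0087872
Multiply by the mixture weights:
  P(Z=I)·L_I = 0.09 × 0.00611736 = 0.000550562
  P(Z=II)·L_II = 0.29 × 0.0288713 = 0.00837266
  P(Z=III)·L_III = 0.46 × 0.0227661 = 0.0104724
  P(Z=IV)·L_IV = 0.16 × 0.0087872 = 0.00140595
Evidence: 0.000550562 + 0.00837266 + 0.0104724 + 0.00140595 = 0.0208016
P(Class IV | x₁,x₂) ≈ 0.0676

0.0676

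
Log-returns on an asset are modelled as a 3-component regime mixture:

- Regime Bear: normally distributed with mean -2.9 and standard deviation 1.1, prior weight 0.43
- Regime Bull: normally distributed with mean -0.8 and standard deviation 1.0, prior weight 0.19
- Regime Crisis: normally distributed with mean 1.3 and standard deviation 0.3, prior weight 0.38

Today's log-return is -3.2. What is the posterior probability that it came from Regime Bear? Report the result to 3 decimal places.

The responsibility of component k is P(Z=k) f_k(x) divided by Σ_j P(Z=j) f_j(x).
Normal densities:
  L_Bear = (1/(1.1·√(2π)))·exp(−(-3.2−-2.9)²/(2·1.1²)) = 0.362675·exp(-0.03719) = 0.349435
  L_Bull = (1/(1.0·√(2π)))·exp(−(-3.2−-0.8)²/(2·1.0²)) = 0.398942·exp(-2.88000) = 0.0223945
  L_Crisis = (1/(0.3·√(2π)))·exp(−(-3.2−1.3)²/(2·0.3²)) = 1.329808·exp(-112.50000) = 1.84357e-49
Unnormalised posteriors:
  P(Z=Bear)·L_Bear = 0.43 × 0.349435 = 0.150257
  P(Z=Bull)·L_Bull = 0.19 × 0.0223945 = 0.00425496
  P(Z=Crisis)·L_Crisis = 0.38 × 1.84357e-49 = 7.00557e-50
Normaliser: 0.150257 + 0.00425496 + 7.00557e-50 = 0.154512
Responsibility of Regime Bear: 0.150257 / 0.154512 ≈ 0.972

0.972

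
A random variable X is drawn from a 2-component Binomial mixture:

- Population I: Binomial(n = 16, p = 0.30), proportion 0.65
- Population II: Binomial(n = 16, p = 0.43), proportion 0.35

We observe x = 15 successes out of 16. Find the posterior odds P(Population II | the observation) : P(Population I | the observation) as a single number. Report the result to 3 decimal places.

97.082

The posterior odds equal the prior odds times the likelihood ratio: (π_i/π_j)·(f_i(x)/f_j(x)).
Evaluate each component's likelihood at the observed value:
  f_I = C(16,15)·0.30^15·0.70^1 = 16·1.43489e-08·0.7 = 1.60708e-07
  f_II = C(16,15)·0.43^15·0.57^1 = 16·3.17707e-06·0.57 = 2.89749e-05
Posterior odds = (π_II·f_II) / (π_I·f_I) = (0.35·2.89749e-05) / (0.65·1.60708e-07) = 1.01412e-05 / 1.0446e-07 ≈ 97.082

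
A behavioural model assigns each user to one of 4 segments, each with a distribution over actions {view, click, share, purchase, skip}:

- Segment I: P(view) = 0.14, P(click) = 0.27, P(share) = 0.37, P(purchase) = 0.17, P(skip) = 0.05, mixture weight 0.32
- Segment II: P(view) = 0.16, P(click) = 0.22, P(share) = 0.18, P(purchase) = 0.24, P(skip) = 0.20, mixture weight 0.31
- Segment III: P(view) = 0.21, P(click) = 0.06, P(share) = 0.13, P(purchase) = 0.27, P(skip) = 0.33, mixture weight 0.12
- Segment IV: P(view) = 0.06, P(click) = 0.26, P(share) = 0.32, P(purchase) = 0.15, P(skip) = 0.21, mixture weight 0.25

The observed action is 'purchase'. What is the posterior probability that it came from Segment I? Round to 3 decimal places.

The responsibility of component k is π_k f_k(x) divided by Σ_j π_j f_j(x).
Categorical probabilities:
  p_I = P(purchase | comp) = 0.17
  p_II = P(purchase | comp) = 0.24
  p_III = P(purchase | comp) = 0.27
  p_IV = P(purchase | comp) = 0.15
Weight by the priors:
  π_I·p_I = 0.32 × 0.17 = 0.0544
  π_II·p_II = 0.31 × 0.24 = 0.0744
  π_III·p_III = 0.12 × 0.27 = 0.0324
  π_IV·p_IV = 0.25 × 0.15 = 0.0375
Evidence: 0.0544 + 0.0744 + 0.0324 + 0.0375 = 0.1987
So the posterior for Segment I is 0.0544 / 0.1987 ≈ 0.274.

0.274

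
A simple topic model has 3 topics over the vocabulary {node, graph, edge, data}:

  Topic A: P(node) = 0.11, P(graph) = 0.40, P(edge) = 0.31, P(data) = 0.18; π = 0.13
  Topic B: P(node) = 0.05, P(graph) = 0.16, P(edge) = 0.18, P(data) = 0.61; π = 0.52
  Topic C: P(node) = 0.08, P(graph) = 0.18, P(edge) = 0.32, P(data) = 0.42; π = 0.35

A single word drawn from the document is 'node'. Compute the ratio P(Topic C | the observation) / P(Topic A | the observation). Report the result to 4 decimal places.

1.9580

The posterior odds equal the prior odds times the likelihood ratio: (w_i/w_j)·(f_i(x)/f_j(x)).
Categorical probabilities:
  L_A = 0.11
  L_B = 0.05
  L_C = 0.08
Posterior odds = (w_C·L_C) / (w_A·L_A) = (0.35·0.08) / (0.13·0.11) = 0.028 / 0.0143 ≈ 1.9580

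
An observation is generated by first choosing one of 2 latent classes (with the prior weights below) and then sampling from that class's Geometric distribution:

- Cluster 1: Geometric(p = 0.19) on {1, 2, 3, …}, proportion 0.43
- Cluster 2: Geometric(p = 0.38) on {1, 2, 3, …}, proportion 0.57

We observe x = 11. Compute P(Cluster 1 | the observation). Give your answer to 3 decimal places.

Apply Bayes' rule: the posterior for each component is proportional to its prior times its likelihood at x.
Geometric probabilities:
  f_1 = 0.0230996
  f_2 = 0.00318934
Unnormalised posteriors:
  P(Z=1)·f_1 = 0.43 × 0.0230996 = 0.00993281
  P(Z=2)·f_2 = 0.57 × 0.00318934 = 0.00181792
Marginal: 0.00993281 + 0.00181792 = 0.0117507
So the posterior for Cluster 1 is 0.00993281 / 0.0117507 ≈ 0.845.

0.845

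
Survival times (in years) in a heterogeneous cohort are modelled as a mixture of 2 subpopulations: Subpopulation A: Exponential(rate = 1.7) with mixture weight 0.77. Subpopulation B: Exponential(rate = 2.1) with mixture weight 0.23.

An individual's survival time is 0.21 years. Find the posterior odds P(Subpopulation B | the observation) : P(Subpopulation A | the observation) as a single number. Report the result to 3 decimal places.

Since P(k|x) ∝ π_k f_k(x), the posterior odds are π_i f_i(x) / (π_j f_j(x)).
Exponential densities:
  p_A = 1.18961
  p_B = 1.35112
Odds = (0.23/0.77) × (1.35112/1.18961) = 0.298701 × 1.13577 ≈ 0.339

0.339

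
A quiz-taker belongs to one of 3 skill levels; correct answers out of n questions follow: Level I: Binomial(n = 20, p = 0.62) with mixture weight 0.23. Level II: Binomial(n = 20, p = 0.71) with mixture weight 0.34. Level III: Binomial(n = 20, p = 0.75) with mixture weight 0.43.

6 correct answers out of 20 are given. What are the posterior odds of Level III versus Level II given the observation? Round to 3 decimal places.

Posterior odds = (P(Z=i) f_i(x)) / (P(Z=j) f_j(x)); the normalising sum cancels.
Component likelihoods at x = 6 correct answers out of 20:
  p_I = C(20,6)·0.62^6·0.38^14 = 38760·0.0568002·1.30909e-06 = 0.00288207
  p_II = C(20,6)·0.71^6·0.29^14 = 38760·0.1281·2.97558e-08 = 0.000147743
  p_III = C(20,6)·0.75^6·0.25^14 = 38760·0.177979·3.72529e-09 = 2.56987e-05
Odds = (0.43/0.34) × (2.56987e-05/0.000147743) = 1.26471 × 0.173942 ≈ 0.220

0.220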